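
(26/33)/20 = 13/330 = 0.04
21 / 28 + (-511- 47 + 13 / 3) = -6635 / 12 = -552.92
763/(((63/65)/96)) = 226720/3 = 75573.33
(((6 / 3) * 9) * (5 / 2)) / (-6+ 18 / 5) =-75 / 4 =-18.75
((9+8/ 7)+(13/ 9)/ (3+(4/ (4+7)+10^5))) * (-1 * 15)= -3514623220/ 23100777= -152.14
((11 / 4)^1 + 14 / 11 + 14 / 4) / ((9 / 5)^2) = 8275 / 3564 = 2.32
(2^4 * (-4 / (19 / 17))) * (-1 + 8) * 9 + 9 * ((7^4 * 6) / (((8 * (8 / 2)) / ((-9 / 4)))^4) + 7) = -3541.41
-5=-5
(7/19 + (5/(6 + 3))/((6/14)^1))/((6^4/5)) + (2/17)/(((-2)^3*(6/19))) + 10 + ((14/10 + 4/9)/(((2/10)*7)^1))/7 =1405045895/138454596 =10.15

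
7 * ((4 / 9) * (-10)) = -280 / 9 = -31.11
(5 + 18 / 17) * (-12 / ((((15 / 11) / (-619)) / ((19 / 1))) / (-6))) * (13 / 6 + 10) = -3890962196 / 85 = -45776025.84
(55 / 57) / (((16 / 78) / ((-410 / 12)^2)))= 30047875 / 5472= 5491.21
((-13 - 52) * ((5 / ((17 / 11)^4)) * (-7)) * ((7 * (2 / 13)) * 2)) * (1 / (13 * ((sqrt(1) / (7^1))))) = 502186300 / 1085773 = 462.52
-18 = -18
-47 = -47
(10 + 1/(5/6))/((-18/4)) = -2.49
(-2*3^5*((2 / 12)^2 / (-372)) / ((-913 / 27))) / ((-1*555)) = 81 / 41888440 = 0.00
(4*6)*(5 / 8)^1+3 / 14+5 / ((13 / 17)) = 3959 / 182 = 21.75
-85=-85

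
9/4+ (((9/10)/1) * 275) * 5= 1239.75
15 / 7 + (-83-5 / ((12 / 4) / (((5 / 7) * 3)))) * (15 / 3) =-3015 / 7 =-430.71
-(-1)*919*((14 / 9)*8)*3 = 102928 / 3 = 34309.33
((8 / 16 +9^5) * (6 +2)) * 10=4723960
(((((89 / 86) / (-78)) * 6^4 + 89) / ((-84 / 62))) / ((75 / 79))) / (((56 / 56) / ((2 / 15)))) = -7.44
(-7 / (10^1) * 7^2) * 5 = -171.50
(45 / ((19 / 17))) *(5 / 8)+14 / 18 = 35489 / 1368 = 25.94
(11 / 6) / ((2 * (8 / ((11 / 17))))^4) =161051 / 32841793536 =0.00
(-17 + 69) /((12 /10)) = 130 /3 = 43.33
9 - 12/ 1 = -3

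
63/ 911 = 0.07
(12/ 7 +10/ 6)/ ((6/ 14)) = 71/ 9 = 7.89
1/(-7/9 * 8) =-9/56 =-0.16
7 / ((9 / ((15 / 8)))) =35 / 24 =1.46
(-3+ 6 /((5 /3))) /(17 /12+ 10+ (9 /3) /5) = 36 /721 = 0.05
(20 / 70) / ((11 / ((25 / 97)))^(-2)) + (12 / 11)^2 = 276144338 / 529375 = 521.64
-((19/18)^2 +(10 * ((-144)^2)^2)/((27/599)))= -30907084308841/324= -95392235521.11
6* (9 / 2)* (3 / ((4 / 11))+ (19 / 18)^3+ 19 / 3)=91909 / 216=425.50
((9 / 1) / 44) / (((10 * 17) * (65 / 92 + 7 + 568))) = 23 / 11004950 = 0.00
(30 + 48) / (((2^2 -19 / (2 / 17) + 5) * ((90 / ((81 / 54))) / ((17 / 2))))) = -221 / 3050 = -0.07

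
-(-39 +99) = -60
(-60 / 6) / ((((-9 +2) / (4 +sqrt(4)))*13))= 60 / 91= 0.66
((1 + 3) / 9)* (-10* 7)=-280 / 9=-31.11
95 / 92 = 1.03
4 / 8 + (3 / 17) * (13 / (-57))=297 / 646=0.46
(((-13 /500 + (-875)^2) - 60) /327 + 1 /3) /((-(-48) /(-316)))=-15414.94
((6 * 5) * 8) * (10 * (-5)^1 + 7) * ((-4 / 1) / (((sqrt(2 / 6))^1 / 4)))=165120 * sqrt(3)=285996.23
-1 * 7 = -7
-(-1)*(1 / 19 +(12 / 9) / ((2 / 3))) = 39 / 19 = 2.05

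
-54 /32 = -27 /16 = -1.69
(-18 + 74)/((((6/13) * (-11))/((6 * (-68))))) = 49504/11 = 4500.36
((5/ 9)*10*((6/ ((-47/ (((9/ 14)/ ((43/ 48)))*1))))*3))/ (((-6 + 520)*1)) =-10800/ 3635779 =-0.00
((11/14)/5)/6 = 11/420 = 0.03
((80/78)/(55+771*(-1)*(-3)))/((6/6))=5/11544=0.00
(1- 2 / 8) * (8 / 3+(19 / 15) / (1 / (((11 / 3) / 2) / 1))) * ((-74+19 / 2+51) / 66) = -1347 / 1760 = -0.77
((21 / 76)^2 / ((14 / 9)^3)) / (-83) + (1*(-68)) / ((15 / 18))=-10953546789 / 134234240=-81.60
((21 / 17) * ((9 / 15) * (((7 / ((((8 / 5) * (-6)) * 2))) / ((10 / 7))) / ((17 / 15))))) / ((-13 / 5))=15435 / 240448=0.06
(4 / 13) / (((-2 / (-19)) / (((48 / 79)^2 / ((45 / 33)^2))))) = 1177088 / 2028325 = 0.58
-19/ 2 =-9.50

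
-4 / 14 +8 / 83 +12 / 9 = 1994 / 1743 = 1.14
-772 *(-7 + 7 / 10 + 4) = 1775.60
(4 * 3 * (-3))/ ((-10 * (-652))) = -9/ 1630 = -0.01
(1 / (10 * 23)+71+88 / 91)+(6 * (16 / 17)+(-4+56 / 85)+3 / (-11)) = 289647093 / 3913910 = 74.00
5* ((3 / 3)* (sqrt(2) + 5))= 5* sqrt(2) + 25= 32.07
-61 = -61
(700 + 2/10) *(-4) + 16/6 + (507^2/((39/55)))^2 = 131409872226.87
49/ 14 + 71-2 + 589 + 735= 2793/ 2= 1396.50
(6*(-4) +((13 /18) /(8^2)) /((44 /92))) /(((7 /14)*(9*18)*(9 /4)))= -303829 /2309472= -0.13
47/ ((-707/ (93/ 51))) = -1457/ 12019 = -0.12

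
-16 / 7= -2.29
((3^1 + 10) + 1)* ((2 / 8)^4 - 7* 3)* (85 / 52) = -3198125 / 6656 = -480.49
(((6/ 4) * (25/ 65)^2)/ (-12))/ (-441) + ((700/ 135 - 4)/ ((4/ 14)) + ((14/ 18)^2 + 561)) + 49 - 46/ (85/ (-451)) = 391724509373/ 456117480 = 858.82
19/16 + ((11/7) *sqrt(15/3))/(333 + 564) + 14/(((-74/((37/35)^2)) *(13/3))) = 11 *sqrt(5)/6279 + 41449/36400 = 1.14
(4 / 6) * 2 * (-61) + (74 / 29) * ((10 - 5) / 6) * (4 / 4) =-2297 / 29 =-79.21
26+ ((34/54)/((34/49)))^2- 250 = -223.18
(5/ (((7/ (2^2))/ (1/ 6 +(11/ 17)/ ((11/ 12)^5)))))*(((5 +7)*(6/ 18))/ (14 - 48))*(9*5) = -522566700/ 29618743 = -17.64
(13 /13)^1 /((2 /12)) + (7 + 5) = 18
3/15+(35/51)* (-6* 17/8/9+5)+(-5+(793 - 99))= 2116477/3060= 691.66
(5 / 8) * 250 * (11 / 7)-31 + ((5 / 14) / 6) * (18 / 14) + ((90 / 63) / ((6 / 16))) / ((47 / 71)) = 1522516 / 6909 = 220.37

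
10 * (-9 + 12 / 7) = -510 / 7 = -72.86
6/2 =3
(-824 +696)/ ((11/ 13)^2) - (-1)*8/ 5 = -107192/ 605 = -177.18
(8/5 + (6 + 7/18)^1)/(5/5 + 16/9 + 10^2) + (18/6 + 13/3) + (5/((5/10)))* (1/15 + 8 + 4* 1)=1184719/9250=128.08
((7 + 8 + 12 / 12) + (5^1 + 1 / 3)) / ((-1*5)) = -64 / 15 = -4.27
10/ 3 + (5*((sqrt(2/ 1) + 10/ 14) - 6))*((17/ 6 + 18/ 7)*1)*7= -41855/ 42 + 1135*sqrt(2)/ 6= -729.03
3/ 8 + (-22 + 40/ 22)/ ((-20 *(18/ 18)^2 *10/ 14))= 1.79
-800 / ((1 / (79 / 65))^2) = -199712 / 169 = -1181.73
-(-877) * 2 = 1754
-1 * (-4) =4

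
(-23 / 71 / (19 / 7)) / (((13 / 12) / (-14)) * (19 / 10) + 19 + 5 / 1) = -270480 / 54058477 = -0.01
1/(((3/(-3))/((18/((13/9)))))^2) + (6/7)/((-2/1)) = 183201/1183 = 154.86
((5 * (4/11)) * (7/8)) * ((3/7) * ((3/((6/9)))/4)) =0.77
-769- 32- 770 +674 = -897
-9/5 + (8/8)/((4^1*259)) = -9319/5180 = -1.80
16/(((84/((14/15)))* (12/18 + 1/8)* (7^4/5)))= 0.00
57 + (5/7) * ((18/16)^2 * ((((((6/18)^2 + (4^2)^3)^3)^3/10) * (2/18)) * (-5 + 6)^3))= 125755834692173807033685916193740695025537/38569862016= 3260468876969440673709822000000.00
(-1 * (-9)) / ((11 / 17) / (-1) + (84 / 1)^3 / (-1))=-153 / 10075979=-0.00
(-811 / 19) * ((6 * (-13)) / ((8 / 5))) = 158145 / 76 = 2080.86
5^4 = 625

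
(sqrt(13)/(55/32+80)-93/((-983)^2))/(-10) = 93/9662890-16 *sqrt(13)/13075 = -0.00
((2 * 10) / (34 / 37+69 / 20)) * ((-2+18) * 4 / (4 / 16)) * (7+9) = 60620800 / 3233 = 18750.63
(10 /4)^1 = 5 /2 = 2.50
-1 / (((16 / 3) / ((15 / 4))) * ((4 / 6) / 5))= -675 / 128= -5.27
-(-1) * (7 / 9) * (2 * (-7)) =-98 / 9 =-10.89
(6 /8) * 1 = 3 /4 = 0.75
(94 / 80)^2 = 2209 / 1600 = 1.38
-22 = -22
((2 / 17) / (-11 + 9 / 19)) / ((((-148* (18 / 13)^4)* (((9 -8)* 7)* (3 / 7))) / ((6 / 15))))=542659 / 198089712000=0.00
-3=-3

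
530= 530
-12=-12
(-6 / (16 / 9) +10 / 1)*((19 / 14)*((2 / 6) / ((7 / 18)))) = 3021 / 392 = 7.71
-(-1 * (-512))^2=-262144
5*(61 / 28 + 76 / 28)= 685 / 28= 24.46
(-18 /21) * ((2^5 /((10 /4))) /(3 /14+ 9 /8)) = -8.19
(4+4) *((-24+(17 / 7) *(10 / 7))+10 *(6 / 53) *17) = -26704 / 2597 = -10.28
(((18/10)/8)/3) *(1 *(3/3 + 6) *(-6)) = -63/20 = -3.15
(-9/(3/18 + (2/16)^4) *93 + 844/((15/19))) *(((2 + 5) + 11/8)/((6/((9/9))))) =-2033215567/369180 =-5507.38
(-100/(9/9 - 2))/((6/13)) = 650/3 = 216.67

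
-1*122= -122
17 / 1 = 17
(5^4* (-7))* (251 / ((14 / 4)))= -313750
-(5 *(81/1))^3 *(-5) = 332150625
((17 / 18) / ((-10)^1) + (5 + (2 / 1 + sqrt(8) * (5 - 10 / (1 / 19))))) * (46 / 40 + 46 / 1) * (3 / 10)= 1172149 / 12000 - 104673 * sqrt(2) / 20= -7303.82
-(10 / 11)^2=-100 / 121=-0.83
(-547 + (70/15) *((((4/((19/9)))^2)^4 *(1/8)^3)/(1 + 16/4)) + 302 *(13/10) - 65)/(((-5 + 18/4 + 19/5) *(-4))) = 18605255414633/1120915160706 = 16.60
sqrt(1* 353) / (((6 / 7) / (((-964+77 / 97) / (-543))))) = 654017* sqrt(353) / 316026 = 38.88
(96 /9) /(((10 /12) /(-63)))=-4032 /5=-806.40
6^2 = 36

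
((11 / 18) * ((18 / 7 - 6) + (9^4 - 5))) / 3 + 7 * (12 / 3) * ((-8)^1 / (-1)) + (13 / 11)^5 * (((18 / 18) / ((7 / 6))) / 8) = 189819015173 / 121754556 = 1559.03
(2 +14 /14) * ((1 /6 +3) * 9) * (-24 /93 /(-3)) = 228 /31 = 7.35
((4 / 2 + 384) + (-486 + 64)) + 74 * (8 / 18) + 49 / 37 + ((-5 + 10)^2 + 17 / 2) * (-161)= -3593261 / 666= -5395.29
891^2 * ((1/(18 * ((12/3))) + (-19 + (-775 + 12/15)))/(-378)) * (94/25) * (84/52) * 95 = 2499191009271/2600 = 961227311.26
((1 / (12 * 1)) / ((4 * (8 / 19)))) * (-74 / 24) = -703 / 4608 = -0.15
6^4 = 1296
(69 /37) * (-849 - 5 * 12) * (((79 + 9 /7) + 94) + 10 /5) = -77397714 /259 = -298832.87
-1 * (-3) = 3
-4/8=-1/2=-0.50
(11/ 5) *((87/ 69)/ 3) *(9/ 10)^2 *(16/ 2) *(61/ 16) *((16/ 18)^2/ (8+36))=0.41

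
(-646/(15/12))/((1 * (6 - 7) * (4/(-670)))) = -86564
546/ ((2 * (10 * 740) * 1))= 0.04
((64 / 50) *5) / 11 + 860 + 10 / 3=142546 / 165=863.92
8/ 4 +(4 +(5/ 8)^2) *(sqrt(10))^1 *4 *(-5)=2 -1405 *sqrt(10)/ 16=-275.69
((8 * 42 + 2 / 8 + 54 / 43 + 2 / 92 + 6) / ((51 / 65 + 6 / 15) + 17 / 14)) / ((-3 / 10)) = -3091713625 / 6476961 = -477.34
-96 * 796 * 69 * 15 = -79090560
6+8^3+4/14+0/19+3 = 3649/7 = 521.29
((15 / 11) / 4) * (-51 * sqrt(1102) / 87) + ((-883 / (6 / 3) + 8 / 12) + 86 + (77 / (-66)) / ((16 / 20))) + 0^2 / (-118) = -8551 / 24-255 * sqrt(1102) / 1276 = -362.93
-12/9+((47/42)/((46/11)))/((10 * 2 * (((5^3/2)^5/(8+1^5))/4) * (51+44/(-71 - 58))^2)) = -4196595596312857117916/3147446697235107421875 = -1.33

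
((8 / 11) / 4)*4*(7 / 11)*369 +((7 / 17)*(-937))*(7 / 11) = -153755 / 2057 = -74.75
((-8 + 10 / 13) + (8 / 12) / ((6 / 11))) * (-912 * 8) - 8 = 43830.36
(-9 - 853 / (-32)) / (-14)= -565 / 448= -1.26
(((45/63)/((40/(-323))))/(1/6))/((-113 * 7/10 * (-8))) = -4845/88592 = -0.05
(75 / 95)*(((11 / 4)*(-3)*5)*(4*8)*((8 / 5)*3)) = -95040 / 19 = -5002.11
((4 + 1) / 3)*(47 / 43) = 235 / 129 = 1.82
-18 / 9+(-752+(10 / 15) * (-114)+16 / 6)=-2482 / 3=-827.33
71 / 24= 2.96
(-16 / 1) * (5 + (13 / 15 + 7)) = -3088 / 15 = -205.87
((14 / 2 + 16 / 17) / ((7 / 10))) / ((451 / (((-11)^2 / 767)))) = 14850 / 3742193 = 0.00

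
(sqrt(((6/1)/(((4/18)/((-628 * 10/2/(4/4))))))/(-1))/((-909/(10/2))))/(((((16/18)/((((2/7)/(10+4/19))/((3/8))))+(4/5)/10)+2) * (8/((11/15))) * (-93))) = 0.00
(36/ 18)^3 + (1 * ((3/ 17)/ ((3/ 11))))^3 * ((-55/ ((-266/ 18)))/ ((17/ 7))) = 8.42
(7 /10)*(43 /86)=7 /20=0.35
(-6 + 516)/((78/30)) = 2550/13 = 196.15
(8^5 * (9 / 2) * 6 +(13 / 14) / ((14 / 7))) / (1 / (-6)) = -74317863 / 14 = -5308418.79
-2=-2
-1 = -1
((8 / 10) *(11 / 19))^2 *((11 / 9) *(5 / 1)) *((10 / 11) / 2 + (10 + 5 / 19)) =14.05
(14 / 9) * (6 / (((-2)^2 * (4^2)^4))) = 7 / 196608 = 0.00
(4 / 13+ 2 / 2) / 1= 17 / 13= 1.31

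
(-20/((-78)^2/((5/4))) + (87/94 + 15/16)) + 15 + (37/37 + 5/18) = 18.14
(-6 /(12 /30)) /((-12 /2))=5 /2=2.50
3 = 3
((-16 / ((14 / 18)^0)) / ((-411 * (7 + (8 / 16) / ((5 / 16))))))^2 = 6400 / 312334929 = 0.00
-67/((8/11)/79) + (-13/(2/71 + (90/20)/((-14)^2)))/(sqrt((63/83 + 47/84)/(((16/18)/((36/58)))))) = -58223/8 - 1447264 * sqrt(552531)/4059819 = -7542.86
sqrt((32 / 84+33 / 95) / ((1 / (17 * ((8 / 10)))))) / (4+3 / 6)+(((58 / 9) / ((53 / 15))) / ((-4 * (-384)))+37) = 4 * sqrt(9855699) / 17955+4518289 / 122112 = 37.70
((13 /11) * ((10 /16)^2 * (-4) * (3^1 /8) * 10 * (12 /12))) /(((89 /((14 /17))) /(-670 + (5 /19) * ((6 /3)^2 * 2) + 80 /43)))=9284559375 /217557296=42.68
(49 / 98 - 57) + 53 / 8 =-399 / 8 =-49.88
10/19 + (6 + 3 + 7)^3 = 4096.53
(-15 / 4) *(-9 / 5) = 27 / 4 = 6.75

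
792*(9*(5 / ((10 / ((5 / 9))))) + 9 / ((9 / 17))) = 15444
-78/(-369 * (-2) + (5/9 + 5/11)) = -3861/36581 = -0.11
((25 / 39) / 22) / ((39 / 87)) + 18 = 201497 / 11154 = 18.06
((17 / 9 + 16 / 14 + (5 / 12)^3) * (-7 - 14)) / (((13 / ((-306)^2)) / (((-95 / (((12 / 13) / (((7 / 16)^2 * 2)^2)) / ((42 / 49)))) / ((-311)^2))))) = 3182242855995 / 50709659648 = 62.75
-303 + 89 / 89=-302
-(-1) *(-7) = -7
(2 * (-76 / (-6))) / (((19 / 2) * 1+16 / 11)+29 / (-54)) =3762 / 1547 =2.43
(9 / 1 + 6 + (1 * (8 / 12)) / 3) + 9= 218 / 9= 24.22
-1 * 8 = -8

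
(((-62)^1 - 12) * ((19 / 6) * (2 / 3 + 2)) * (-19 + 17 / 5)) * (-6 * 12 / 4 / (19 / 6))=-277056 / 5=-55411.20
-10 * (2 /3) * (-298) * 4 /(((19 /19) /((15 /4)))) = 29800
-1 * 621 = -621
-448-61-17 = -526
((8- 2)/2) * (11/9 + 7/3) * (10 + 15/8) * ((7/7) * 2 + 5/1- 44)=-14060/3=-4686.67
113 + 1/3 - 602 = -1466/3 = -488.67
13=13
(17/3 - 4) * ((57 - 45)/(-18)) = -10/9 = -1.11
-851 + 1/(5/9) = -4246/5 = -849.20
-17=-17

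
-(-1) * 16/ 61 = 16/ 61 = 0.26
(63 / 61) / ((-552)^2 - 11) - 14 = -14.00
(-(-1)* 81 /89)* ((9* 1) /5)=729 /445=1.64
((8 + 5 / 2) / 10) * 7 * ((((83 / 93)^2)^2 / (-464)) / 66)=-2325457729 / 15272229836160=-0.00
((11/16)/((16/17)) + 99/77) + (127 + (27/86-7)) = 122.33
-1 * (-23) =23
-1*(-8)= 8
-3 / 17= -0.18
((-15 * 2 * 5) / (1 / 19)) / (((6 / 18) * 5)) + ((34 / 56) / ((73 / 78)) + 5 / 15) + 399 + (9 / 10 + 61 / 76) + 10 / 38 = -761992699 / 582540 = -1308.05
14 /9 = 1.56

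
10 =10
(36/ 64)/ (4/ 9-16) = -81/ 2240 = -0.04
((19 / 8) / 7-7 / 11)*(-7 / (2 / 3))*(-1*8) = -24.95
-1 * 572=-572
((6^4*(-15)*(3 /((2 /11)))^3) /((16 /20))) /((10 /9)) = -392971095 /4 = -98242773.75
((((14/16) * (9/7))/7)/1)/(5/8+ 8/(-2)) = -1/21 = -0.05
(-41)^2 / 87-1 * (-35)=4726 / 87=54.32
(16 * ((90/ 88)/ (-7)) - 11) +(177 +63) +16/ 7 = 17629/ 77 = 228.95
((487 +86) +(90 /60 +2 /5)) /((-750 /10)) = -5749 /750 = -7.67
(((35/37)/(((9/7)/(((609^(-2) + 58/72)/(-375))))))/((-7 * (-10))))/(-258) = 26557/303465430800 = 0.00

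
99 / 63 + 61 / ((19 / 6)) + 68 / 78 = 112591 / 5187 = 21.71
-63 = -63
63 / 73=0.86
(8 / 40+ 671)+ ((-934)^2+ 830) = 4369286 / 5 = 873857.20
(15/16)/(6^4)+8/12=4613/6912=0.67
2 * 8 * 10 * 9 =1440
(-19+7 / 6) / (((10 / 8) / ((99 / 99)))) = -214 / 15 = -14.27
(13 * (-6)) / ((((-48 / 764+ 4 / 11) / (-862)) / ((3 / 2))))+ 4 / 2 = 105947759 / 316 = 335277.72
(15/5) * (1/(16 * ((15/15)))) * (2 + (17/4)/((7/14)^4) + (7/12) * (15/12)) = 3395/256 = 13.26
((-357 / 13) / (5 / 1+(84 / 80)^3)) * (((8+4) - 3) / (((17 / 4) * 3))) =-2016000 / 640393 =-3.15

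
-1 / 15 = -0.07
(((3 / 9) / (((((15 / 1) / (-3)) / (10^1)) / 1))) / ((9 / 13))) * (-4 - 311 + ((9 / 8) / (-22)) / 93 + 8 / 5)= 111144371 / 368280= 301.79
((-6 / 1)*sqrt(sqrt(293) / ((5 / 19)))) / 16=-3.02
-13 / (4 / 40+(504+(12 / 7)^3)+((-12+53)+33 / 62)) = -691145 / 29276379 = -0.02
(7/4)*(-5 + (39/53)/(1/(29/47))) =-19817/2491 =-7.96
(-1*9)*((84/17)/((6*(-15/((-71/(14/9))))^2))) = -408321/5950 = -68.63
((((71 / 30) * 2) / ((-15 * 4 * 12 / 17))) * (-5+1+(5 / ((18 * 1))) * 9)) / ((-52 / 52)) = -1207 / 7200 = -0.17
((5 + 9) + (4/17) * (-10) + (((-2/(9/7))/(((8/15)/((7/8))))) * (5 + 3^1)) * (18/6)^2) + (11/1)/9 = -170.88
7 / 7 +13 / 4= 17 / 4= 4.25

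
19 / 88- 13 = -1125 / 88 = -12.78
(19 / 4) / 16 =0.30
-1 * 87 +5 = -82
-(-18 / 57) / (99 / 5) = 10 / 627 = 0.02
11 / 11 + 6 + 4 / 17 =123 / 17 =7.24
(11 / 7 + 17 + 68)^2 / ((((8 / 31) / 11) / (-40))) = -626137380 / 49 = -12778313.88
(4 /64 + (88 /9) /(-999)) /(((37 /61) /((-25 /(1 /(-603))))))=774793025 /591408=1310.08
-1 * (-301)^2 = -90601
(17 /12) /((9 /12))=1.89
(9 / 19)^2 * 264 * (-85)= -1817640 / 361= -5035.01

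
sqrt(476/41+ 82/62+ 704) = sqrt(1158161891)/1271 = 26.78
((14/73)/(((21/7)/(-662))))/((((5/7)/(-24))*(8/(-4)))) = -259504/365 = -710.97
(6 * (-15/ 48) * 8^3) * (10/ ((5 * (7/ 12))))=-23040/ 7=-3291.43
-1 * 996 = -996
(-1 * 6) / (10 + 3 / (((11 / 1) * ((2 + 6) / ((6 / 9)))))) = -88 / 147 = -0.60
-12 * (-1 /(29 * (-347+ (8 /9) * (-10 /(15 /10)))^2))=8748 /2633253389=0.00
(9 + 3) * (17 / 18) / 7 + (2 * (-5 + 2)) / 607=20512 / 12747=1.61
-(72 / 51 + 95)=-96.41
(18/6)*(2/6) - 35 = -34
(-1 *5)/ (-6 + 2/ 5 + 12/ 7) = 175/ 136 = 1.29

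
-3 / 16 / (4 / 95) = -285 / 64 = -4.45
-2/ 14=-1/ 7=-0.14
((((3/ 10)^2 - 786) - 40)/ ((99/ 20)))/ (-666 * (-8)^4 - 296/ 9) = 0.00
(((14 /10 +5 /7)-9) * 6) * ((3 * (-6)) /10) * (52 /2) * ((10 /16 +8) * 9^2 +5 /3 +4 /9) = 474207747 /350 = 1354879.28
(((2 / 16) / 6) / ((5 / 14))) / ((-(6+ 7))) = -0.00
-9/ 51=-3/ 17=-0.18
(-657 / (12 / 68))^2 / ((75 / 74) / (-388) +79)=397969251048 / 2268173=175458.07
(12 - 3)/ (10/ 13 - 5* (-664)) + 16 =230279/ 14390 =16.00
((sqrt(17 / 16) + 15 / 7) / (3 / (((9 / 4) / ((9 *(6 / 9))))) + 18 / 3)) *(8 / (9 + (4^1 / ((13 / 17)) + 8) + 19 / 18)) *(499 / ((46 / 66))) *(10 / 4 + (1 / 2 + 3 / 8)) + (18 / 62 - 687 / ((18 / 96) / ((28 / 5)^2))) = -546251108296388 / 4759292825 + 52019253 *sqrt(17) / 3509156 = -114714.57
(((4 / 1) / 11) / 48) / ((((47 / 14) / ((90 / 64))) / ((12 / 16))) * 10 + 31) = 63 / 522500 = 0.00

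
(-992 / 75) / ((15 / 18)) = -1984 / 125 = -15.87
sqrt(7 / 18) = sqrt(14) / 6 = 0.62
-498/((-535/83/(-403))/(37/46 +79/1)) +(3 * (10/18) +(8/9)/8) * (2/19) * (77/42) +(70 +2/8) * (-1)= -62741723562437/25249860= -2484834.51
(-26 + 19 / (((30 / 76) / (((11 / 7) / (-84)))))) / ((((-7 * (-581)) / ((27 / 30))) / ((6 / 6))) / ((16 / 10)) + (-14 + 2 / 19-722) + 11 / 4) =-0.01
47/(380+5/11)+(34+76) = 460867/4185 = 110.12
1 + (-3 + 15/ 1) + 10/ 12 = 83/ 6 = 13.83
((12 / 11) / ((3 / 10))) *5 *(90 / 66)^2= 45000 / 1331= 33.81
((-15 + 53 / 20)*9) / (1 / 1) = -2223 / 20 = -111.15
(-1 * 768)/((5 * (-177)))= 256/295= 0.87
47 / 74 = 0.64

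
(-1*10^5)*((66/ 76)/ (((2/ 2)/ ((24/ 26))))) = -19800000/ 247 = -80161.94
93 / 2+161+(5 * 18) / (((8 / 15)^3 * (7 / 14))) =178435 / 128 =1394.02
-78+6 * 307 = 1764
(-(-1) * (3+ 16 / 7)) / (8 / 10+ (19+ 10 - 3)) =185 / 938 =0.20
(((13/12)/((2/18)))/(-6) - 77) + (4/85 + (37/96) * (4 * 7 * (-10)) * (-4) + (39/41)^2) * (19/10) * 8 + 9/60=111404465971/17146200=6497.33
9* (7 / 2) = 63 / 2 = 31.50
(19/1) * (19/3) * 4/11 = 1444/33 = 43.76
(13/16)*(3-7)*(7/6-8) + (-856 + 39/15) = -99743/120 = -831.19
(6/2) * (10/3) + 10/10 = 11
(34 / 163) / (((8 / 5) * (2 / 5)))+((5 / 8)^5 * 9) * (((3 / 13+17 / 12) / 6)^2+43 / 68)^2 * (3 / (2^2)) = 113803199323833427775 / 175523392470103621632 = 0.65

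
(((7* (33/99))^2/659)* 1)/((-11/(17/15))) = -833/978615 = -0.00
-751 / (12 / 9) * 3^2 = -20277 / 4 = -5069.25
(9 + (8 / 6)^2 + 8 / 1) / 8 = 169 / 72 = 2.35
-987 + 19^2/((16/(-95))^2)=3005353/256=11739.66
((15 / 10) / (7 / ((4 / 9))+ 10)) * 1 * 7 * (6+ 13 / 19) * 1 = 5334 / 1957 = 2.73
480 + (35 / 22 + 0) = 10595 / 22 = 481.59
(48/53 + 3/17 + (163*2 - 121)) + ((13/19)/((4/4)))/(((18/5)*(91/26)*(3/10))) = 667362530/3235491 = 206.26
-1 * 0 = 0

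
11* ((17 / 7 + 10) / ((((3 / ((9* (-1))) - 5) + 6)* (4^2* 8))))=2871 / 1792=1.60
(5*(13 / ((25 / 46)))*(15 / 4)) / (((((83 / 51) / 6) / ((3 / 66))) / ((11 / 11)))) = 137241 / 1826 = 75.16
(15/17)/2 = 15/34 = 0.44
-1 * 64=-64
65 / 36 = 1.81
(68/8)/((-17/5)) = -5/2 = -2.50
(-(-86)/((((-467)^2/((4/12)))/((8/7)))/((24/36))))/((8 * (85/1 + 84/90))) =860/5903451141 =0.00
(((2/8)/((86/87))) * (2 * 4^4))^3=172622610432/79507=2171162.42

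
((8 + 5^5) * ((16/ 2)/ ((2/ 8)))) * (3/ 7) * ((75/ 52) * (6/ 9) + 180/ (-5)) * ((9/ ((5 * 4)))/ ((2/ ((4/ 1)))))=-47423016/ 35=-1354943.31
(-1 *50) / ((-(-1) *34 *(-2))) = 25 / 34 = 0.74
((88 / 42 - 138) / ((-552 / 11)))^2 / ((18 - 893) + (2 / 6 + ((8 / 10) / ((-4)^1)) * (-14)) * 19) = -111998095 / 12452033664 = -0.01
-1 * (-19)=19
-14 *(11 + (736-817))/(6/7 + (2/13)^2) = 579670/521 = 1112.61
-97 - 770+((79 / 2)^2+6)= 2797 / 4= 699.25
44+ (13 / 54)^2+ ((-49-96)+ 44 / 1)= -166043 / 2916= -56.94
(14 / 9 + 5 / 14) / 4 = 241 / 504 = 0.48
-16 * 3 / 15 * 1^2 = -16 / 5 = -3.20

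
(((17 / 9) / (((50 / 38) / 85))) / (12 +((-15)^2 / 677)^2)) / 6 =1.68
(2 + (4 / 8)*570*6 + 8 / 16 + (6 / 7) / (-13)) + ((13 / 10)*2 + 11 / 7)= 1562111 / 910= 1716.61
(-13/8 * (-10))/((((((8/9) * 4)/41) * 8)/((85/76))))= 2038725/77824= 26.20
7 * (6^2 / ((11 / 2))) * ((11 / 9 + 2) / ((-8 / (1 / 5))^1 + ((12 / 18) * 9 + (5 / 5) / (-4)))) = -4.31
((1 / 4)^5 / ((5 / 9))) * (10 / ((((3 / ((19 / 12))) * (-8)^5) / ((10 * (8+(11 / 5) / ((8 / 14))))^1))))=-4503 / 134217728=-0.00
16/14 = 8/7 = 1.14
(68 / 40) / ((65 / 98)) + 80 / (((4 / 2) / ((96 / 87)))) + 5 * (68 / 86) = 20529001 / 405275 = 50.65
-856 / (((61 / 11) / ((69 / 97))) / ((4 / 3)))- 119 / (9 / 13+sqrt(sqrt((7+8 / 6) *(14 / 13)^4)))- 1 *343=-2704112189738 / 5566222489- 21224840 *3^(1 / 4) *sqrt(5) / 940717- 1754298 *3^(3 / 4) *sqrt(5) / 940717+13644540 *sqrt(3) / 940717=-536.59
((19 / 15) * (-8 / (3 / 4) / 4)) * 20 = -608 / 9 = -67.56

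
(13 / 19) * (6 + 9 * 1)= 195 / 19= 10.26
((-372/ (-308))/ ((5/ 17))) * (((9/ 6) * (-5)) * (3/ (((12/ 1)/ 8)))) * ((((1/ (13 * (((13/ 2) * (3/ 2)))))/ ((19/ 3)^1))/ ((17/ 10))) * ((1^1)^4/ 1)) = -11160/ 247247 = -0.05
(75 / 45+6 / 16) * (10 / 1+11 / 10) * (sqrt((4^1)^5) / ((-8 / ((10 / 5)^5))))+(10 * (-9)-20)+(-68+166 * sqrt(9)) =-12904 / 5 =-2580.80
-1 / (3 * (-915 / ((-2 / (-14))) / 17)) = 0.00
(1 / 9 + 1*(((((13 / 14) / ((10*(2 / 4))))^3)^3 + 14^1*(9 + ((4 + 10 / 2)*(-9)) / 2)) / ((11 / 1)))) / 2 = -159719576410559505643 / 7990014186000000000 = -19.99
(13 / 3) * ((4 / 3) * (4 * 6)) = 416 / 3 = 138.67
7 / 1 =7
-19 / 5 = -3.80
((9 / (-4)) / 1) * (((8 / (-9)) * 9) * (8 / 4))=36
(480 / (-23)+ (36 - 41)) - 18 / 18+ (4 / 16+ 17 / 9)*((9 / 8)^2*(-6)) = -126921 / 2944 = -43.11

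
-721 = -721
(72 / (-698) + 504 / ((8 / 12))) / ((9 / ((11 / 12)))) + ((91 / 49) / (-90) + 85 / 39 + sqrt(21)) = sqrt(21) + 226230509 / 2858310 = 83.73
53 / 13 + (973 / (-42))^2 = 253081 / 468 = 540.77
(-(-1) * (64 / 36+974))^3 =677298787768 / 729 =929079269.91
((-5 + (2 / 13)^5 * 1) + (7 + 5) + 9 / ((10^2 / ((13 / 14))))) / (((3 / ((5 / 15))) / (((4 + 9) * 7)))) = 409128609 / 5712200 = 71.62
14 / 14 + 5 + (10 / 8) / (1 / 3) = 9.75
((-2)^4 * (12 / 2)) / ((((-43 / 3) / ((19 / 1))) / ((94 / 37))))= -514368 / 1591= -323.30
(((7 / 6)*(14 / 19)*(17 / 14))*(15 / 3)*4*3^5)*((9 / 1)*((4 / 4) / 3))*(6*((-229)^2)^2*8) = 38171251725636960 / 19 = 2009013248717734.74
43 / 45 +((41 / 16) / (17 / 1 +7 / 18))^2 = 275737933 / 282150720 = 0.98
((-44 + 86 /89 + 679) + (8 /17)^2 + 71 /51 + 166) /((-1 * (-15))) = 62006636 /1157445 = 53.57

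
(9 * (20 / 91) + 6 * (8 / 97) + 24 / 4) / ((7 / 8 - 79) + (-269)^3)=-598320 / 1374553654019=-0.00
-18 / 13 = -1.38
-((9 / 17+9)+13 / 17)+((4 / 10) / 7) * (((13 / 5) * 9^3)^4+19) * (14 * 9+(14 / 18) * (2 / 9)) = 80083914075064209073 / 860625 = 93053204444519.05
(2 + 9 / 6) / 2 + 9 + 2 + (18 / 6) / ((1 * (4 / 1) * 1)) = 27 / 2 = 13.50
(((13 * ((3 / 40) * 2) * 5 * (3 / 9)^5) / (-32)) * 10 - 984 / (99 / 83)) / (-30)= 47043787 / 1710720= 27.50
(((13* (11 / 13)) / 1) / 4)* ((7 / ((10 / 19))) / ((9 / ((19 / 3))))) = 27797 / 1080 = 25.74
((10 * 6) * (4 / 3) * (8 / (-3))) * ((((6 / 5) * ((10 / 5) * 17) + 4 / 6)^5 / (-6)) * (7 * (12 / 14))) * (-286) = -3408222398257504256 / 455625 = -7480323507835.40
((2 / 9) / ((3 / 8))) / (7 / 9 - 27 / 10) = -160 / 519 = -0.31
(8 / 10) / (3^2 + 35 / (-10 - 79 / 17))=0.12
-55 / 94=-0.59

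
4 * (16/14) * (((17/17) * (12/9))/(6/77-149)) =-1408/34401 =-0.04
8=8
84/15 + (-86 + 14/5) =-388/5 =-77.60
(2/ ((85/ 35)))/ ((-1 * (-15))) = 14/ 255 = 0.05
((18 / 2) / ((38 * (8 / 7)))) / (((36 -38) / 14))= -441 / 304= -1.45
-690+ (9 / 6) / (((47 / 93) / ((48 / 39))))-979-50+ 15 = -1038912 / 611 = -1700.35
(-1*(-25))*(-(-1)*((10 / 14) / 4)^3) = 3125 / 21952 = 0.14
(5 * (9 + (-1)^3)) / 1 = 40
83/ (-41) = -83/ 41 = -2.02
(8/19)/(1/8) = 64/19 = 3.37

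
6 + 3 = 9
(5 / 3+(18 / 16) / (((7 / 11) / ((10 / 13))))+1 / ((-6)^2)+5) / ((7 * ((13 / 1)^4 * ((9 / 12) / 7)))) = 26386 / 70174377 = 0.00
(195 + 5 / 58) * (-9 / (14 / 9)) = -916515 / 812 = -1128.71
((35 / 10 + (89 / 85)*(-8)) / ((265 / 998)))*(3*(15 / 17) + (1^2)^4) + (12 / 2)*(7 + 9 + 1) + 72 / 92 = 315339854 / 8807275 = 35.80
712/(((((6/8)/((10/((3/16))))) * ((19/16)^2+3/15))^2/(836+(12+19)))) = 1204031851.57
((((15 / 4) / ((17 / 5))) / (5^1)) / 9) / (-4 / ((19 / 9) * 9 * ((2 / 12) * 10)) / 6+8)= 475 / 154632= 0.00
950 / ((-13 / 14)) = -13300 / 13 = -1023.08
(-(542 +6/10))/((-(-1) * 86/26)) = -35269/215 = -164.04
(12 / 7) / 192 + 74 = 8289 / 112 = 74.01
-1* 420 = -420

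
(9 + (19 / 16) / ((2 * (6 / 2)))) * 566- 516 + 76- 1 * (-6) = 229057 / 48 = 4772.02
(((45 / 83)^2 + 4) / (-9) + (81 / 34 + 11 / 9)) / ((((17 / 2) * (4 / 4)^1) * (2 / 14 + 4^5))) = 46149691 / 128456213841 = 0.00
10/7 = 1.43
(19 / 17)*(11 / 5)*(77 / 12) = 16093 / 1020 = 15.78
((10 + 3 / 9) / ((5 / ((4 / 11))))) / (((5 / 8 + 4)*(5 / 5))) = 0.16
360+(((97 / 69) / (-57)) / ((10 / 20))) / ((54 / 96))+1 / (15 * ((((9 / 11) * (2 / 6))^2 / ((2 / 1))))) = 64016342 / 176985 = 361.70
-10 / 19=-0.53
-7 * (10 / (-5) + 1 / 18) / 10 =49 / 36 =1.36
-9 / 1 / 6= -1.50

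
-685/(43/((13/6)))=-8905/258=-34.52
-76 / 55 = -1.38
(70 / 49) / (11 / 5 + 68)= 50 / 2457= 0.02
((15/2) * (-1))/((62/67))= -1005/124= -8.10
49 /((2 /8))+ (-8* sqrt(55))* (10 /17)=196- 80* sqrt(55) /17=161.10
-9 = -9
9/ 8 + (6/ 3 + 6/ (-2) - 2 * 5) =-79/ 8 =-9.88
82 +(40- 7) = 115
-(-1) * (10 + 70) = 80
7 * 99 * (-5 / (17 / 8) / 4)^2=69300 / 289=239.79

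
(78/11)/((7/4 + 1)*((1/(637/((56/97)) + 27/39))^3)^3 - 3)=-270616709339089095621997669429310343562996311714/114491684720383848147768244715499193797056224423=-2.36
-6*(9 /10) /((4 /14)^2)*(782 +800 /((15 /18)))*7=-8066331 /10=-806633.10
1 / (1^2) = 1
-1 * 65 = -65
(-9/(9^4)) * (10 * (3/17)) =-10/4131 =-0.00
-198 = -198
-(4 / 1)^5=-1024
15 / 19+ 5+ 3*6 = 452 / 19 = 23.79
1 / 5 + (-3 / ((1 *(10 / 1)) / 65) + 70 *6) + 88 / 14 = 28489 / 70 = 406.99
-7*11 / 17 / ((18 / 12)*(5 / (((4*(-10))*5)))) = 6160 / 51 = 120.78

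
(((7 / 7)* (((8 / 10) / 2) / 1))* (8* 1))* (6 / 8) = 12 / 5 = 2.40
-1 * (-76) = 76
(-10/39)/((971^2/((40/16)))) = -25/36770799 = -0.00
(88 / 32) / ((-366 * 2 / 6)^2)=11 / 59536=0.00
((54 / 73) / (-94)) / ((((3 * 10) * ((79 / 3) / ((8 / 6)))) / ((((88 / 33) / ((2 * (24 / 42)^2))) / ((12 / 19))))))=-931 / 10841960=-0.00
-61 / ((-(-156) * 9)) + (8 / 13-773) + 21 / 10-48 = -5744663 / 7020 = -818.33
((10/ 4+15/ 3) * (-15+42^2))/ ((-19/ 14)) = -183645/ 19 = -9665.53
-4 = -4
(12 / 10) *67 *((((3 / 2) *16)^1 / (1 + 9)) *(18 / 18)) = 4824 / 25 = 192.96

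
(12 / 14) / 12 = 1 / 14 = 0.07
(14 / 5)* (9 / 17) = 126 / 85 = 1.48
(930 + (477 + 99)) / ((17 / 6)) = 9036 / 17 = 531.53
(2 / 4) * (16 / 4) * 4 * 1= 8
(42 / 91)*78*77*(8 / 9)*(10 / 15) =4928 / 3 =1642.67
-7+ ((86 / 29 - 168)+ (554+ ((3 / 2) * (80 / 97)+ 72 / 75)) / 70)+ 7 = -386654469 / 2461375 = -157.09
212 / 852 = 53 / 213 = 0.25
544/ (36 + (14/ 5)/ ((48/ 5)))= 13056/ 871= 14.99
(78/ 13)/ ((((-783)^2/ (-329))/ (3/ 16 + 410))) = -2159227/ 1634904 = -1.32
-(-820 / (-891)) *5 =-4100 / 891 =-4.60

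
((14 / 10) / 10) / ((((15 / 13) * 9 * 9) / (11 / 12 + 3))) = 4277 / 729000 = 0.01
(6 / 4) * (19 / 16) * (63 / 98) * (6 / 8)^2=4617 / 7168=0.64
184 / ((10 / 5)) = 92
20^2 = 400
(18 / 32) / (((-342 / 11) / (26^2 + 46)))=-209 / 16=-13.06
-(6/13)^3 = -216/2197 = -0.10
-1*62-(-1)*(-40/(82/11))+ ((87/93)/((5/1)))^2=-66322569/985025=-67.33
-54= -54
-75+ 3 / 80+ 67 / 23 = -132571 / 1840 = -72.05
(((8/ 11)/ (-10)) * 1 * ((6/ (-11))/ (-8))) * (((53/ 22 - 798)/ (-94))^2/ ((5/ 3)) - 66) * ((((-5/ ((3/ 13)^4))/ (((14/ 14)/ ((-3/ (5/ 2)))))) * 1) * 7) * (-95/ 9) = -623252227673803/ 34929326520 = -17843.24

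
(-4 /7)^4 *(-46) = -4.90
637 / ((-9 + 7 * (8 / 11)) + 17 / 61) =-175.46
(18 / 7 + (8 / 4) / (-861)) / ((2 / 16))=2528 / 123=20.55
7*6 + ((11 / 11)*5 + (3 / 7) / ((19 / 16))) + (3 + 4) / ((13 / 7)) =88404 / 1729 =51.13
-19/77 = -0.25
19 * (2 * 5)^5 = 1900000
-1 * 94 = -94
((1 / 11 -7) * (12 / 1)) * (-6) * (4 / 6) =3648 / 11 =331.64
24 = 24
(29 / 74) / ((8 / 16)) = 29 / 37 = 0.78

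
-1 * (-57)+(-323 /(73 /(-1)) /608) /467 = 62182001 /1090912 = 57.00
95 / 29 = 3.28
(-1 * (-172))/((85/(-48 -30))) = -13416/85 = -157.84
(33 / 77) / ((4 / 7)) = 3 / 4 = 0.75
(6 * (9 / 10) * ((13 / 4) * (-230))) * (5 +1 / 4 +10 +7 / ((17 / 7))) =-9954009 / 136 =-73191.24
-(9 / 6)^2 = -9 / 4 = -2.25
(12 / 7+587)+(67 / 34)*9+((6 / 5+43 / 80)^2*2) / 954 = 220315243199 / 363283200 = 606.46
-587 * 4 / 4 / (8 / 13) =-7631 / 8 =-953.88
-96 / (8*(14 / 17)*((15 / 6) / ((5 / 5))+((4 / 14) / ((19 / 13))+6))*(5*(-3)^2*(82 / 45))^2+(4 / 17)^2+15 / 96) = -16868352 / 67685004607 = -0.00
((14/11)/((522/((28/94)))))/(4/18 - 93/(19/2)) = -931/12264274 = -0.00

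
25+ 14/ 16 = 25.88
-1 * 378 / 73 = -378 / 73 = -5.18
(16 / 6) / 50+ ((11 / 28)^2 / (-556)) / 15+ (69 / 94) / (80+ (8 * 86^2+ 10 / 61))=0.05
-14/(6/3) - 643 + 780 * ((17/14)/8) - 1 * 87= -17321/28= -618.61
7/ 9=0.78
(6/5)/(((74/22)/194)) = 12804/185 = 69.21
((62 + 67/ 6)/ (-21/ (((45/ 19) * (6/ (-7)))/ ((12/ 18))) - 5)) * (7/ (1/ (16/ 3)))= 46095/ 32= 1440.47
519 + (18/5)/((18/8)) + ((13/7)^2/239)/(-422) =12864134481/24710210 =520.60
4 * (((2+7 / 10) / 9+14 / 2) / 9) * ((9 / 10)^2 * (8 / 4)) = 657 / 125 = 5.26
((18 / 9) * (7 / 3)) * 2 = 28 / 3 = 9.33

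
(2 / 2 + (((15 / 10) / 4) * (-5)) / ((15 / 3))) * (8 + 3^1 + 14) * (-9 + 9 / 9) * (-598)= 74750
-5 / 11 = -0.45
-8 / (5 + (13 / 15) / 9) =-135 / 86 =-1.57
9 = 9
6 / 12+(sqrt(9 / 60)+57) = sqrt(15) / 10+115 / 2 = 57.89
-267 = -267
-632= -632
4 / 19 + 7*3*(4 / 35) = 248 / 95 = 2.61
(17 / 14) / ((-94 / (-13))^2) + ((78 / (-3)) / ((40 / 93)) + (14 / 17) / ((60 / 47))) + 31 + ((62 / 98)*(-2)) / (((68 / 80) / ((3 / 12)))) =-6437504137 / 220811640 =-29.15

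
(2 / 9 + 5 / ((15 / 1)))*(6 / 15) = 2 / 9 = 0.22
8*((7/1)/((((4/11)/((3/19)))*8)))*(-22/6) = -847/76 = -11.14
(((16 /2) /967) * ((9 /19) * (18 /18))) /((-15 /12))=-288 /91865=-0.00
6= 6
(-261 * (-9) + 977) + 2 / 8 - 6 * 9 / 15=66453 / 20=3322.65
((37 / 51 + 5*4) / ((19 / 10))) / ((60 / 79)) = 83503 / 5814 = 14.36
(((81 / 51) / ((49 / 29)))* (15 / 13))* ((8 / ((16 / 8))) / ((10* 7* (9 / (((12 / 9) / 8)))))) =87 / 75803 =0.00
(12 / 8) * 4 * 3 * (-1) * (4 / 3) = -24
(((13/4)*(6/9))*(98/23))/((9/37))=23569/621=37.95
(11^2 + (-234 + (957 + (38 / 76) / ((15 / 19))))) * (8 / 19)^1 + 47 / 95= 101497 / 285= 356.13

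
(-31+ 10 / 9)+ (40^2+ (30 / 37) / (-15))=522829 / 333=1570.06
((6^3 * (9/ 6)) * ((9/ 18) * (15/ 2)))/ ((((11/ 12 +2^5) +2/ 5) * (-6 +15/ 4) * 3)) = -10800/ 1999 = -5.40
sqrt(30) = 5.48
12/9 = 4/3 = 1.33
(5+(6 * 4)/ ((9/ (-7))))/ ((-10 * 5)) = 0.27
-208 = -208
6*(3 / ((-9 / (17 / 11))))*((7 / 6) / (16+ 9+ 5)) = -119 / 990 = -0.12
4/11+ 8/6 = 56/33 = 1.70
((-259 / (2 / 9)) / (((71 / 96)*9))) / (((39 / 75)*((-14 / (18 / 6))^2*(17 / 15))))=-1498500 / 109837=-13.64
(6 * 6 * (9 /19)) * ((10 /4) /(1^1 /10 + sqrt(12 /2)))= -8100 /11381 + 81000 * sqrt(6) /11381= 16.72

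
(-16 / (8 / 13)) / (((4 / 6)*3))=-13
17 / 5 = 3.40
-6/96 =-1/16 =-0.06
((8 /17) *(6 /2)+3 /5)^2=4.05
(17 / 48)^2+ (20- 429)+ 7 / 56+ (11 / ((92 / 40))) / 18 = -2405153 / 5888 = -408.48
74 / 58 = 37 / 29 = 1.28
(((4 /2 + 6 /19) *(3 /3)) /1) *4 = 176 /19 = 9.26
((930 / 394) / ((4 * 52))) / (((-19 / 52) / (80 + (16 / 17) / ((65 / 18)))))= -2061996 / 827203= -2.49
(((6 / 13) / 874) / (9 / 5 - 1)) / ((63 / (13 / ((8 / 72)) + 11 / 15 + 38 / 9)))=196 / 153387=0.00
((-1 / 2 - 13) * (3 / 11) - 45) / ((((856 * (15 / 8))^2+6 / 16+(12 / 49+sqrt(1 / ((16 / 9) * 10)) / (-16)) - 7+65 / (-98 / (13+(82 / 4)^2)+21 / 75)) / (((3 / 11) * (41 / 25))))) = -370243792440778773855744 / 43822909373139798994670498195 - 3367025785865952 * sqrt(10) / 219114546865698994973352490975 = -0.00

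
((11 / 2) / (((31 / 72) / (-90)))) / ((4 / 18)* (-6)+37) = -106920 / 3317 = -32.23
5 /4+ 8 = 37 /4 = 9.25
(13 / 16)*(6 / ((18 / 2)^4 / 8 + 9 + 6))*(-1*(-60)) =780 / 2227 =0.35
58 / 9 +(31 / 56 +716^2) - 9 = 258377615 / 504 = 512654.00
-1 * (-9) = 9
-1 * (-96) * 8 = 768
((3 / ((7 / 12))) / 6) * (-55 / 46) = -165 / 161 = -1.02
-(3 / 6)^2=-1 / 4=-0.25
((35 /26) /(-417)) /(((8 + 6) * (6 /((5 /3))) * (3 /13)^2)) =-325 /270216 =-0.00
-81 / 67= -1.21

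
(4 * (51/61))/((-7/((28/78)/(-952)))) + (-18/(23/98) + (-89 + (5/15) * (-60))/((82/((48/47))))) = -19203062875/246025871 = -78.05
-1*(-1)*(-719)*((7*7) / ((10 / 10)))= -35231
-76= -76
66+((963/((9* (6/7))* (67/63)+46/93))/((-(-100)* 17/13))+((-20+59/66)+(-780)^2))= 1353068519149739/2223804000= 608447.74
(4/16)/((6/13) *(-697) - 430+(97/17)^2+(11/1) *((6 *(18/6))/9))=-3757/10476548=-0.00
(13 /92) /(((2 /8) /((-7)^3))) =-193.87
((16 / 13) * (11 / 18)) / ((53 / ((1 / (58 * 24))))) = 11 / 1078974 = 0.00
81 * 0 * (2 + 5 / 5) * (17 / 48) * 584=0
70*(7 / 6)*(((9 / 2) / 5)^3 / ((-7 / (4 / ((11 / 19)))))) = -32319 / 550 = -58.76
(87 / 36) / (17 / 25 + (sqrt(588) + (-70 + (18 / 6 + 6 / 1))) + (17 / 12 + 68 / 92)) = -6692227775 / 133073496889- 1610805000 *sqrt(3) / 133073496889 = -0.07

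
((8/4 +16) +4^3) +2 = 84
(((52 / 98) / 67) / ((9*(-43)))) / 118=-0.00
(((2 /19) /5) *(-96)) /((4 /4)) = -192 /95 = -2.02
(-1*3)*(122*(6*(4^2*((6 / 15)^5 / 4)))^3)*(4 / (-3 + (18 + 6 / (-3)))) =-663169794048 / 396728515625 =-1.67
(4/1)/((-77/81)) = -324/77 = -4.21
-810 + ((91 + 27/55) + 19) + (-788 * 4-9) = -212328/55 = -3860.51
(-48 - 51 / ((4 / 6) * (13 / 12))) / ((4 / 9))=-6939 / 26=-266.88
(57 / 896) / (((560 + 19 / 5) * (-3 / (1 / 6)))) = -95 / 15154944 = -0.00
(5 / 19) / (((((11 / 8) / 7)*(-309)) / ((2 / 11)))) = -560 / 710391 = -0.00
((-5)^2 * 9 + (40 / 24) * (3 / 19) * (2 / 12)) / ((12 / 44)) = 282205 / 342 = 825.16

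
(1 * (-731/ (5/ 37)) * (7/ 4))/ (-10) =189329/ 200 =946.64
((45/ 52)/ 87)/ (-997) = -0.00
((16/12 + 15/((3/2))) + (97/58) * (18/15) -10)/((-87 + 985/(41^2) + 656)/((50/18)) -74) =12212465/479145192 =0.03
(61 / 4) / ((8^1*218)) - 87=-606851 / 6976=-86.99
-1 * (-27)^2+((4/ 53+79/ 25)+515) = -210.76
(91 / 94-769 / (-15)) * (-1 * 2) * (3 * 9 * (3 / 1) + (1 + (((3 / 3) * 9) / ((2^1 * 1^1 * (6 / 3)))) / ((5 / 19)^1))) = -133381961 / 14100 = -9459.71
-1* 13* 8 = -104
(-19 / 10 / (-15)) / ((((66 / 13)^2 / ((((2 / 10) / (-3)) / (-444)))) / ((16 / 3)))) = 3211 / 815933250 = 0.00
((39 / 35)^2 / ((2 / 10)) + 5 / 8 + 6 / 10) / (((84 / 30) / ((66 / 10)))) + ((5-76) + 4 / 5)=-1445511 / 27440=-52.68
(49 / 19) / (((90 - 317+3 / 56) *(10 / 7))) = -9604 / 1207355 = -0.01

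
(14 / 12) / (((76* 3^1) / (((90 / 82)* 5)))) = 175 / 6232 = 0.03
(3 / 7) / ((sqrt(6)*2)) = sqrt(6) / 28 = 0.09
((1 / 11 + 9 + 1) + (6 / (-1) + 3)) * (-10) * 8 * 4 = -24960 / 11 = -2269.09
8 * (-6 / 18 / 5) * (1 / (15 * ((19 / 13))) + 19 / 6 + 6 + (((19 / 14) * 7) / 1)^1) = -42664 / 4275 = -9.98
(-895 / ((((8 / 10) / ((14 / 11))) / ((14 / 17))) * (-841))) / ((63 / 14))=438550 / 1415403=0.31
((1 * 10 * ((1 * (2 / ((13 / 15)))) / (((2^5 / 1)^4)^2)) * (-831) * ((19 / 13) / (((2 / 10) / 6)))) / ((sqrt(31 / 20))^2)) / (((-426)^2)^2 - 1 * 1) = -3552525 / 237135532865234912935936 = -0.00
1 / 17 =0.06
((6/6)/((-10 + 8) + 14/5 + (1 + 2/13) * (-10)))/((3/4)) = -130/1047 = -0.12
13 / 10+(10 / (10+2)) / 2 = 103 / 60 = 1.72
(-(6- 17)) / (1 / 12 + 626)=12 / 683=0.02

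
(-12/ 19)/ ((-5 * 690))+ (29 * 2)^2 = 36751702/ 10925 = 3364.00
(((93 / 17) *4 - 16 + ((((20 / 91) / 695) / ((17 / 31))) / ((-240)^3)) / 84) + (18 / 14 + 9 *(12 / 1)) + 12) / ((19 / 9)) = 7938458970623969 / 131785984512000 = 60.24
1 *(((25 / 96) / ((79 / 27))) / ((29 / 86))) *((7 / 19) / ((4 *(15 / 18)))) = 40635 / 1392928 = 0.03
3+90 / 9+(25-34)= 4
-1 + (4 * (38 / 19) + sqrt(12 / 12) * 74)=81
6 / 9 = 2 / 3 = 0.67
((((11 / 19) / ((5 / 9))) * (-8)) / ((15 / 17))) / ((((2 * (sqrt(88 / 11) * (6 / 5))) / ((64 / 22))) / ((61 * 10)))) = -33184 * sqrt(2) / 19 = -2469.96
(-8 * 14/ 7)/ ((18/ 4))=-32/ 9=-3.56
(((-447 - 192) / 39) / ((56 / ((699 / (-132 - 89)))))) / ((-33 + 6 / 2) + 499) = 148887 / 75456472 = 0.00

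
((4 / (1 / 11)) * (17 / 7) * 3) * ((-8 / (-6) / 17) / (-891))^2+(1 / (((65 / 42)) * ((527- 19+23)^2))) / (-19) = 261778586 / 110764838829645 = 0.00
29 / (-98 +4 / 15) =-435 / 1466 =-0.30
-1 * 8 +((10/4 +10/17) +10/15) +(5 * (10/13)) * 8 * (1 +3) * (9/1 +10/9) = 379501/306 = 1240.20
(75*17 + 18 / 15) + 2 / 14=44672 / 35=1276.34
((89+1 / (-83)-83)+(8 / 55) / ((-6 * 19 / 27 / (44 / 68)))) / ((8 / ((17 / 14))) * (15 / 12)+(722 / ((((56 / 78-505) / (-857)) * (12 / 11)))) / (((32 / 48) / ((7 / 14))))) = 125816407112 / 17964501955385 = 0.01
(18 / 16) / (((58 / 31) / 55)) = 15345 / 464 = 33.07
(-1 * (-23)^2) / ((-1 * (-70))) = -529 / 70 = -7.56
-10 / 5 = -2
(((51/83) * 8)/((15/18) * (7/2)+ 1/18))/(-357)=-288/62167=-0.00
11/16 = 0.69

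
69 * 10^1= 690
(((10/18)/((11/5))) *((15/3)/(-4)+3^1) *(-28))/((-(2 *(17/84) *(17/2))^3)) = 80673600/265513259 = 0.30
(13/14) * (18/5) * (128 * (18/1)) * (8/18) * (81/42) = 1617408/245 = 6601.67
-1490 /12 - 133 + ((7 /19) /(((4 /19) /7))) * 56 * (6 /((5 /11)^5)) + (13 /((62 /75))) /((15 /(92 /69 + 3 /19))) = 1169908004197 /5521875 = 211867.89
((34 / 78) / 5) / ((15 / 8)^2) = 1088 / 43875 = 0.02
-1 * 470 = -470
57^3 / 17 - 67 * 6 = 178359 / 17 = 10491.71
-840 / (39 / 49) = -13720 / 13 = -1055.38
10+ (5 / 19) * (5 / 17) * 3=3305 / 323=10.23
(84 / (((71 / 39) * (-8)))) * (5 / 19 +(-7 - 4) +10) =5733 / 1349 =4.25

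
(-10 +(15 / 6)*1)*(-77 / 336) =55 / 32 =1.72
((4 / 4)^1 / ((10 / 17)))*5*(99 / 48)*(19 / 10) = 33.31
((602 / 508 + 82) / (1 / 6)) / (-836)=-63387 / 106172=-0.60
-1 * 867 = -867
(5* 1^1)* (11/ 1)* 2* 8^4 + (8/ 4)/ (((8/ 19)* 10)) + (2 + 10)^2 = 18028179/ 40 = 450704.48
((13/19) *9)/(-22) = -117/418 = -0.28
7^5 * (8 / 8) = 16807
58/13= 4.46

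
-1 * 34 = -34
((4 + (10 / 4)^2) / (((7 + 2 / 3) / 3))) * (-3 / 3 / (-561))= 123 / 17204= 0.01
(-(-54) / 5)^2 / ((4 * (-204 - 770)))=-729 / 24350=-0.03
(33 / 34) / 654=11 / 7412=0.00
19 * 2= 38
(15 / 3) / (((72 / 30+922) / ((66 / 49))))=825 / 113239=0.01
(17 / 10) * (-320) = -544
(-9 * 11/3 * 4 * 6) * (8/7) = -6336/7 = -905.14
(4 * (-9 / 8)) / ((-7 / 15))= 135 / 14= 9.64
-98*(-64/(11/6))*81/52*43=32768064/143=229147.30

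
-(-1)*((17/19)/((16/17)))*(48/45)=289/285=1.01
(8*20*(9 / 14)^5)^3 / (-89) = -25736391511831125 / 422532974384927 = -60.91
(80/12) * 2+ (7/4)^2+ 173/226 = 93083/5424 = 17.16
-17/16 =-1.06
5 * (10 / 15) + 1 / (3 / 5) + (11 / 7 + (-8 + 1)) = -3 / 7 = -0.43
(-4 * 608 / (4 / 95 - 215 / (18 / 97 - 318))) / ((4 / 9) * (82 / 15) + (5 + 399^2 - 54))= -120192206400 / 5652220261547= -0.02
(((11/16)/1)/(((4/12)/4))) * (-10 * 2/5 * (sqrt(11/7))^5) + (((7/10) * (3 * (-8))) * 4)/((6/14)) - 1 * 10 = -834/5 - 3993 * sqrt(77)/343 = -268.95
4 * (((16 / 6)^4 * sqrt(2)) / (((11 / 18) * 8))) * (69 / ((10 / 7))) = 329728 * sqrt(2) / 165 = 2826.10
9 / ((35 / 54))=486 / 35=13.89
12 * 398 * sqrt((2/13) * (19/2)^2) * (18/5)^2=14700528 * sqrt(26)/325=230640.86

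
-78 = -78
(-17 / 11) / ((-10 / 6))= 0.93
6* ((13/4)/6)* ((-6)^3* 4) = -2808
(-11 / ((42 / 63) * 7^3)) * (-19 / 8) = 0.11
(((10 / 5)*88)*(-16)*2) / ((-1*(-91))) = -5632 / 91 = -61.89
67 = 67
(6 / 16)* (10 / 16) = 15 / 64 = 0.23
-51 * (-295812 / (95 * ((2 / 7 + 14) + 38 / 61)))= 1073649654 / 100795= 10651.81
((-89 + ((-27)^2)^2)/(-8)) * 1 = -66419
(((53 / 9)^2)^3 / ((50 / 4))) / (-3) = -44328722258 / 39858075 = -1112.16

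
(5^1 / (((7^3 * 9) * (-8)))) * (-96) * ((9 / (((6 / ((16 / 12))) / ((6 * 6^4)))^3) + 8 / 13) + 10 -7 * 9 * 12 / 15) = 574946953016 / 637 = 902585483.54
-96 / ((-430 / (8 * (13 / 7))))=4992 / 1505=3.32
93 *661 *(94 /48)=963077 /8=120384.62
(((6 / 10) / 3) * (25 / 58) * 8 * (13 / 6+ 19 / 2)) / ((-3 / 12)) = -2800 / 87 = -32.18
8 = 8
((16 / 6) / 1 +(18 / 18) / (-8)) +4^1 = 157 / 24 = 6.54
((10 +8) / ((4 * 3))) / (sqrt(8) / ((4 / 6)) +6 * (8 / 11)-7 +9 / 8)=17556 / 121703 +34848 * sqrt(2) / 121703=0.55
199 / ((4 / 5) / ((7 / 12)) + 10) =35 / 2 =17.50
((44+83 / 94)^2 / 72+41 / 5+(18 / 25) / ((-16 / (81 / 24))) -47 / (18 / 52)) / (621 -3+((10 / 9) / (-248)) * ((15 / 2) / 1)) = -2007427847 / 12436228200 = -0.16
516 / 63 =172 / 21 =8.19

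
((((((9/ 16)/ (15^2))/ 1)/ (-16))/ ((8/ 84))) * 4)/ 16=-21/ 51200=-0.00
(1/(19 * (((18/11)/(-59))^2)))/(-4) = -421201/24624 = -17.11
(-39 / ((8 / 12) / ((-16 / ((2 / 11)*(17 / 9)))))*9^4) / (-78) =-229249.06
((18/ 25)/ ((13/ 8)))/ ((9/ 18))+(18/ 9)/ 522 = 75493/ 84825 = 0.89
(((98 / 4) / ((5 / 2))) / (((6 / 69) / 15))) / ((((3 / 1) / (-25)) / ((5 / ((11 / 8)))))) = -563500 / 11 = -51227.27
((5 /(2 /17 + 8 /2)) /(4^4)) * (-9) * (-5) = 765 /3584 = 0.21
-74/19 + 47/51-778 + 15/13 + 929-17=1665080/12597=132.18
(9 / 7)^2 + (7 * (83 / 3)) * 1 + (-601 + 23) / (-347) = 10048030 / 51009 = 196.99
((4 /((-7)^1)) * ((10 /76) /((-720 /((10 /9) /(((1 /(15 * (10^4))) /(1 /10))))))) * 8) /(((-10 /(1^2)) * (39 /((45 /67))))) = -25000 /1042587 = -0.02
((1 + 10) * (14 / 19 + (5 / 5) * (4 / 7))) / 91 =1914 / 12103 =0.16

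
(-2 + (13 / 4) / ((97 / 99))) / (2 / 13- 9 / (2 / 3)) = -6643 / 67318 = -0.10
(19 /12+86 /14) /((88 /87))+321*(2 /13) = 166051 /2912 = 57.02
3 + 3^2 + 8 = 20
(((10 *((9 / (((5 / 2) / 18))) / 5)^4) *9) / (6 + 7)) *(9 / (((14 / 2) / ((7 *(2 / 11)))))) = 3570467226624 / 11171875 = 319594.27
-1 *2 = -2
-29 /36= -0.81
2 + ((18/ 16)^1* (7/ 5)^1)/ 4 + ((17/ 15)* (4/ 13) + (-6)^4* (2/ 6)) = 434.74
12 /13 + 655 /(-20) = -1655 /52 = -31.83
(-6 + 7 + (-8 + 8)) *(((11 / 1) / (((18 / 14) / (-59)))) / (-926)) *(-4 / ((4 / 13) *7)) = -1.01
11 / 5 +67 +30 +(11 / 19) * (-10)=8874 / 95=93.41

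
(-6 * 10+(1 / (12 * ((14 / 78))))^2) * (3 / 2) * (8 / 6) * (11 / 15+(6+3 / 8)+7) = -79352603 / 47040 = -1686.92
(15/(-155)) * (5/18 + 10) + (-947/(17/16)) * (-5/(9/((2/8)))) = 1164845/9486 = 122.80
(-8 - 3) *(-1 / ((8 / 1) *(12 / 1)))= 11 / 96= 0.11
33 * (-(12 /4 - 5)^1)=66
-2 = -2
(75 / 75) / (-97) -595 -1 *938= -1533.01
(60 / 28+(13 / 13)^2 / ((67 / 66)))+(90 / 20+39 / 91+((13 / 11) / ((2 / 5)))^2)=3810319 / 226996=16.79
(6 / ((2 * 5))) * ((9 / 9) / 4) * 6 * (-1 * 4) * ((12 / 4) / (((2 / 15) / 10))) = -810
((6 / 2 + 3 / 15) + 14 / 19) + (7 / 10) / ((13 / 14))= 5793 / 1235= 4.69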